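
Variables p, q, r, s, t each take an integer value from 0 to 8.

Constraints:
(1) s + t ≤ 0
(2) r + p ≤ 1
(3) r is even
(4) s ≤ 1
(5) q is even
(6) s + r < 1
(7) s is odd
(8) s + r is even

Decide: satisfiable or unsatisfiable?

Unsatisfiable

Constraint 7 makes s odd and constraint 3 makes r even, so s + r must be odd. Constraint 8 says s + r is even — contradiction.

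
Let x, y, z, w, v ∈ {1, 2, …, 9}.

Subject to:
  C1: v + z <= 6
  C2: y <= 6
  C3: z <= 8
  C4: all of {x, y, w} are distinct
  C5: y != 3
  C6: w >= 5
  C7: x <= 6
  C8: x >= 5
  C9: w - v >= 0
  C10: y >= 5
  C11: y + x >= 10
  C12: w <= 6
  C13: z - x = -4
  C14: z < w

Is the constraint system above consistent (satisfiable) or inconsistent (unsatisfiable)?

Unsatisfiable

Constraints 2, 6, 7, 8, 10, and 12 confine each of x, y, w to the 2 values {5, 6}.
Constraint 4 requires all 3 of them to be distinct, but only 2 values are available — impossible by the pigeonhole principle.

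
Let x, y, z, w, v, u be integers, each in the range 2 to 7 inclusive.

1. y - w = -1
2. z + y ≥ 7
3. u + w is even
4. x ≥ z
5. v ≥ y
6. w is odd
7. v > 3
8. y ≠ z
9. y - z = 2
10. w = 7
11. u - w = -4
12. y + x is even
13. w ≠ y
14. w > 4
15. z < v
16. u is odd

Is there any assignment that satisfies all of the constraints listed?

Satisfiable

Try x = 4, y = 6, z = 4, w = 7, v = 6, u = 3.
Check constraint 1: y - w = -1; constraint 2: z + y = 10; constraint 9: y - z = 2. The remaining constraints are straightforward to verify.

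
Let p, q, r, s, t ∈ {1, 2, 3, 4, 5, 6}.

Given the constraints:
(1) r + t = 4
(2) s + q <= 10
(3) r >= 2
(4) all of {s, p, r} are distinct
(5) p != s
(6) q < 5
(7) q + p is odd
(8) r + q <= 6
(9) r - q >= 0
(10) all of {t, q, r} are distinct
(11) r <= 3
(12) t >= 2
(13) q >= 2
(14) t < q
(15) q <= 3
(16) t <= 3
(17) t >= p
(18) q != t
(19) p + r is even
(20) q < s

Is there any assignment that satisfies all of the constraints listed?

Unsatisfiable

Constraints 3, 11, 12, 13, 15, and 16 confine each of t, q, r to the 2 values {2, 3}.
Constraint 10 requires all 3 of them to be distinct, but only 2 values are available — impossible by the pigeonhole principle.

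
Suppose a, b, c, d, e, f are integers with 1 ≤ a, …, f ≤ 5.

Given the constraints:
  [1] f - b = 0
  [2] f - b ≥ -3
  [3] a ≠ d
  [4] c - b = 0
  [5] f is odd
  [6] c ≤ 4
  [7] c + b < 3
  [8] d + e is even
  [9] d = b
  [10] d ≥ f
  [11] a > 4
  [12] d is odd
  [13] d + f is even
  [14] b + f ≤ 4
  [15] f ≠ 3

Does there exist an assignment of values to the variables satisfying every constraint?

Setting (a, b, c, d, e, f) = (5, 1, 1, 1, 3, 1) satisfies everything: constraint 1: f - b = 0; constraint 2: f - b = 0, and the others follow.

Satisfiable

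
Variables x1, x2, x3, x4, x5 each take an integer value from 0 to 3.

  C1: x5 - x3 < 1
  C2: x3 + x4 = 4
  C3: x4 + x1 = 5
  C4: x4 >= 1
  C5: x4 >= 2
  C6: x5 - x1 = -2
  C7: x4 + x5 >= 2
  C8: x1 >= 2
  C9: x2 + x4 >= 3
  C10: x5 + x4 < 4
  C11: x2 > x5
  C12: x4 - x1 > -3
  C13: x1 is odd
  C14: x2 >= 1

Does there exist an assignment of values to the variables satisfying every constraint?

Satisfiable

Setting (x1, x2, x3, x4, x5) = (3, 2, 2, 2, 1) satisfies everything: constraint 1: x5 - x3 = -1; constraint 2: x3 + x4 = 4; constraint 3: x4 + x1 = 5, and the others follow.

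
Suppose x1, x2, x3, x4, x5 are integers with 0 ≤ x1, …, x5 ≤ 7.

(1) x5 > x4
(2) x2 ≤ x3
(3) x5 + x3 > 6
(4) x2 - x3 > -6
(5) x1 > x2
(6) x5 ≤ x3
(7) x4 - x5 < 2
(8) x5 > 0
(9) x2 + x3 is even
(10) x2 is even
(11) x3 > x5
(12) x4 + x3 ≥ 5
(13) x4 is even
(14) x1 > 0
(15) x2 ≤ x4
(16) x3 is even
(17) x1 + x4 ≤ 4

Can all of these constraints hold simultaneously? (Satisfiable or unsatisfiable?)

Satisfiable

The assignment x1 = 1, x2 = 0, x3 = 4, x4 = 2, x5 = 3 works:
  constraint 3 holds since x5 + x3 = 7.
  constraint 4 holds since x2 - x3 = -4.
The rest check out directly.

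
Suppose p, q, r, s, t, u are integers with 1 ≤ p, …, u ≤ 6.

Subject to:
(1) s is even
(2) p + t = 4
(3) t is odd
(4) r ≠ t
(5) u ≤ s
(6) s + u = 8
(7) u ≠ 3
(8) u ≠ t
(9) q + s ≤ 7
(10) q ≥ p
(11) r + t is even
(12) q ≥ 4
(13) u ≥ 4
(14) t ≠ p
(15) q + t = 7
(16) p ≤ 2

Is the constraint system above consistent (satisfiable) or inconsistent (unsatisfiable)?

From constraint 12: q ≥ 4. From constraints 5 and 13: s ≥ u ≥ 4. Hence q + s ≥ 8. But constraint 9 requires q + s ≤ 7, and 7 < 8. Contradiction.

Unsatisfiable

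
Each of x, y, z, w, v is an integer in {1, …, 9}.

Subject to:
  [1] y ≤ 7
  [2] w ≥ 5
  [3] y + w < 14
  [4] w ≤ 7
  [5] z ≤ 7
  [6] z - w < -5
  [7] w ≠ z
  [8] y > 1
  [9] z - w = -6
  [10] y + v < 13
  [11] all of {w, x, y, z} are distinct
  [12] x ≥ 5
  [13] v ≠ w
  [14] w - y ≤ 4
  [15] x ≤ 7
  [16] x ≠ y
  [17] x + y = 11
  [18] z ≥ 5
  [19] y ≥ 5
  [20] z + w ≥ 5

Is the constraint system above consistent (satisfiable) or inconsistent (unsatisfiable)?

Unsatisfiable

Constraints 1, 2, 4, 5, 12, 15, 18, and 19 confine each of w, x, y, z to the 3 values {5, …, 7}.
Constraint 11 requires all 4 of them to be distinct, but only 3 values are available — impossible by the pigeonhole principle.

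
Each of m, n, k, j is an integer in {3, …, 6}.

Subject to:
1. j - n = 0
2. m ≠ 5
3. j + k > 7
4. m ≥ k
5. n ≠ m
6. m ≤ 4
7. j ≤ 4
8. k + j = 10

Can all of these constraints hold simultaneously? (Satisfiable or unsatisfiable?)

From constraints 4 and 6: k ≤ m ≤ 4. From constraint 7: j ≤ 4. Hence k + j ≤ 8. But constraint 8 requires k + j = 10, and 10 > 8. Contradiction.

Unsatisfiable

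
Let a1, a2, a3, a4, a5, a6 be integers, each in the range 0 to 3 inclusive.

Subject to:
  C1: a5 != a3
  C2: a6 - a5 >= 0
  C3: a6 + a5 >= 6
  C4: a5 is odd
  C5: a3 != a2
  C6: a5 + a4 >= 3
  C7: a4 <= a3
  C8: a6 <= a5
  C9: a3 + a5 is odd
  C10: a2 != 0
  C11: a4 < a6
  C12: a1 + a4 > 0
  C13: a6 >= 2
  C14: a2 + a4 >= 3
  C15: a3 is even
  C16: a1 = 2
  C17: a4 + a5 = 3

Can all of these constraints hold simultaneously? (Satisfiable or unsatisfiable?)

Satisfiable

Take a1 = 2, a2 = 3, a3 = 0, a4 = 0, a5 = 3, a6 = 3. Then constraint 2: a6 - a5 = 0; constraint 3: a6 + a5 = 6; constraint 6: a5 + a4 = 3, and every other listed constraint is also met.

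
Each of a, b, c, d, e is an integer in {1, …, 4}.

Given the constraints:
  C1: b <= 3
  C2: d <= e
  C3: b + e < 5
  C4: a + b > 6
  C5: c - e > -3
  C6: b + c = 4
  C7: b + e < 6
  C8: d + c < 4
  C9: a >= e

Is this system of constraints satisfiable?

One satisfying assignment is a = 4, b = 3, c = 1, d = 1, e = 1.
For the less obvious constraints — constraint 3: b + e = 4; constraint 4: a + b = 7; constraint 5: c - e = 0 — and the others hold by inspection.

Satisfiable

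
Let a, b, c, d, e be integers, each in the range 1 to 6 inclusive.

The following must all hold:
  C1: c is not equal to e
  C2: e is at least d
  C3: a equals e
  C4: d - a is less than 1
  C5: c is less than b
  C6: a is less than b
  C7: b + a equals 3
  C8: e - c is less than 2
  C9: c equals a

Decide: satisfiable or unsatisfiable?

Unsatisfiable

From constraints 3 and 9, c = a = e, so c = e. But constraint 1 says c ≠ e. Contradiction.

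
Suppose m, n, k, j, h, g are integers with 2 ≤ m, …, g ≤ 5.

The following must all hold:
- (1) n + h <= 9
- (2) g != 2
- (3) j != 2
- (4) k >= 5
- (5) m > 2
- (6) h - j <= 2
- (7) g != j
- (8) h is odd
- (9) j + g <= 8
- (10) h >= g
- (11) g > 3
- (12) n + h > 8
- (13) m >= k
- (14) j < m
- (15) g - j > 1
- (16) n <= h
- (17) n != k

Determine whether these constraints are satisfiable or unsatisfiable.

The assignment m = 5, n = 4, k = 5, j = 3, h = 5, g = 5 works:
  constraint 1 holds since n + h = 9.
  constraint 6 holds since h - j = 2.
  constraint 9 holds since j + g = 8.
The rest check out directly.

Satisfiable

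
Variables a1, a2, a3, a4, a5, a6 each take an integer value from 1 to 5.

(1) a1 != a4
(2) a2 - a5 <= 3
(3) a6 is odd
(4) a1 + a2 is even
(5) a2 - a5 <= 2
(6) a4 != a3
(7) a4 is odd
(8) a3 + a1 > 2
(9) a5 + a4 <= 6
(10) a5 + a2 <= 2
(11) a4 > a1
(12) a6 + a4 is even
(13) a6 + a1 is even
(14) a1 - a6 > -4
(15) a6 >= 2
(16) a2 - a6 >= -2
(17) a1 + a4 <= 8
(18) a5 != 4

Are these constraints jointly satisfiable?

Take a1 = 1, a2 = 1, a3 = 2, a4 = 5, a5 = 1, a6 = 3. Then constraint 2: a2 - a5 = 0; constraint 5: a2 - a5 = 0, and every other listed constraint is also met.

Satisfiable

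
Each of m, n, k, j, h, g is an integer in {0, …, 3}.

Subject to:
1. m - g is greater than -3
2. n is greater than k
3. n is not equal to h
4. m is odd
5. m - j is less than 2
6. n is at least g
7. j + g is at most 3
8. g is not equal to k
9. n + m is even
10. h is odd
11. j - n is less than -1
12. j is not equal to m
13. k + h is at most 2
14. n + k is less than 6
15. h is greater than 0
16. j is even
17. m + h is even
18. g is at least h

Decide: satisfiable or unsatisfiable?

Setting (m, n, k, j, h, g) = (1, 3, 0, 0, 1, 1) satisfies everything: constraint 1: m - g = 0; constraint 5: m - j = 1, and the others follow.

Satisfiable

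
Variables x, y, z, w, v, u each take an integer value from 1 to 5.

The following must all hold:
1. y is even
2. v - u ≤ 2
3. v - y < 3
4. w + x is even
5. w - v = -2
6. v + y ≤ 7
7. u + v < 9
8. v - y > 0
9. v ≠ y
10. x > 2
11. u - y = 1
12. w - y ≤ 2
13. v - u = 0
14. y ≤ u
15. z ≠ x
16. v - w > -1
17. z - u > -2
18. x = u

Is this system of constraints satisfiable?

Satisfiable

Setting (x, y, z, w, v, u) = (3, 2, 2, 1, 3, 3) satisfies everything: constraint 2: v - u = 0; constraint 3: v - y = 1, and the others follow.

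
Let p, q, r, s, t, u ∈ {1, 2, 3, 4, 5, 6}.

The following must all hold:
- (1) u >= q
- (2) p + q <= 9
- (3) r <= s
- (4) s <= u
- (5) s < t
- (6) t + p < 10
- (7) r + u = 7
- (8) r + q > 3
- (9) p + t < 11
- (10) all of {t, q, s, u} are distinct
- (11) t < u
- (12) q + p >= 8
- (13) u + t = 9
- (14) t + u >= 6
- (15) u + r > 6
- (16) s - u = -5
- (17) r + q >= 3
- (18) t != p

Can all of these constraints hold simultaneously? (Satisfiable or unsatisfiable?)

Satisfiable

One satisfying assignment is p = 5, q = 4, r = 1, s = 1, t = 3, u = 6.
For the less obvious constraints — constraint 2: p + q = 9; constraint 6: t + p = 8; constraint 7: r + u = 7 — and the others hold by inspection.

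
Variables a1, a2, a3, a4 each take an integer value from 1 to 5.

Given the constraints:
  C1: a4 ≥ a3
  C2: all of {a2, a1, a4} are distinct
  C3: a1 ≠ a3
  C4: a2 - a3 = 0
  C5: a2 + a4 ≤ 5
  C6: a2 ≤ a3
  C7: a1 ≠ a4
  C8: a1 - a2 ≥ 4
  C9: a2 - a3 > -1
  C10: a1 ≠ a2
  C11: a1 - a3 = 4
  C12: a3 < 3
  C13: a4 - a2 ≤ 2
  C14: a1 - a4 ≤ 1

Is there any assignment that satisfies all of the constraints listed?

Unsatisfiable

Constraints 8, 13, and 14 give a2 − a4 ≥ -2, a4 − a1 ≥ -1, a1 − a2 ≥ 4.
Adding all 3 inequalities: the left sides telescope to 0, and the right sides sum to (-2) + (-1) + 4 = 1. So 0 ≥ 1, which is false.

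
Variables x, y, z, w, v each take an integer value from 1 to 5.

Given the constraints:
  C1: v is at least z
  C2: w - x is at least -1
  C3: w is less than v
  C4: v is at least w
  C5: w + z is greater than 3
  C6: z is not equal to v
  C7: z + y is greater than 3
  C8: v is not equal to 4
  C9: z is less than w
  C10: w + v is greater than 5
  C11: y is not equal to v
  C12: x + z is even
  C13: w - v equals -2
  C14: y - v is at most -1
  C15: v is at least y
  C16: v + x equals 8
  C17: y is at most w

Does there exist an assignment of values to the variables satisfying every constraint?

Satisfiable

Take x = 3, y = 3, z = 1, w = 3, v = 5. Then constraint 2: w - x = 0; constraint 5: w + z = 4; constraint 7: z + y = 4, and every other listed constraint is also met.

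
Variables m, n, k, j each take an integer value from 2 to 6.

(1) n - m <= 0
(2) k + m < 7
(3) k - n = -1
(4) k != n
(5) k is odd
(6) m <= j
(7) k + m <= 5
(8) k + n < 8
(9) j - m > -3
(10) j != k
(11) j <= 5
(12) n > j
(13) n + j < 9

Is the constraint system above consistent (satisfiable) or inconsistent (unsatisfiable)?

Constraints 1, 6, and 12 give m ≤ j, j < n, n ≤ m. Chaining: m ≤ j < n ≤ m, which forces m < m — impossible.

Unsatisfiable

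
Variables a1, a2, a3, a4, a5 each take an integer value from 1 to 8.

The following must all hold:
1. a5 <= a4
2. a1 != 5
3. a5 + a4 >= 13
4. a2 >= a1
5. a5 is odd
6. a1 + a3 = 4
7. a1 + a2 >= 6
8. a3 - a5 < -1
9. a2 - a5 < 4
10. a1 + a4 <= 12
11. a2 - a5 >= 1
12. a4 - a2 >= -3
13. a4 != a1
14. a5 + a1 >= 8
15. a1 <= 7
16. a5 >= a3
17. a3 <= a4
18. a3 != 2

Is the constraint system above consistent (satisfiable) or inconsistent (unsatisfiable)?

Satisfiable

Try a1 = 1, a2 = 8, a3 = 3, a4 = 8, a5 = 7.
Check constraint 3: a5 + a4 = 15; constraint 6: a1 + a3 = 4. The remaining constraints are straightforward to verify.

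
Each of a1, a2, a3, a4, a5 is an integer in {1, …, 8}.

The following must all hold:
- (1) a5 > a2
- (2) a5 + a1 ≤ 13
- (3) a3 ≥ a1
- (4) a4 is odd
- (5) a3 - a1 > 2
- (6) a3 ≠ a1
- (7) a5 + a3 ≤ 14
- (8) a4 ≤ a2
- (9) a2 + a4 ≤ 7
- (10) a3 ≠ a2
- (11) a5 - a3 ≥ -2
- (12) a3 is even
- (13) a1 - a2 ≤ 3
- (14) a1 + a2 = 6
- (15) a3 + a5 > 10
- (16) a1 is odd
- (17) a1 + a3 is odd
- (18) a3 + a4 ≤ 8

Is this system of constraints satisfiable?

Satisfiable

The assignment a1 = 3, a2 = 3, a3 = 6, a4 = 1, a5 = 7 works:
  constraint 2 holds since a5 + a1 = 10.
  constraint 5 holds since a3 - a1 = 3.
The rest check out directly.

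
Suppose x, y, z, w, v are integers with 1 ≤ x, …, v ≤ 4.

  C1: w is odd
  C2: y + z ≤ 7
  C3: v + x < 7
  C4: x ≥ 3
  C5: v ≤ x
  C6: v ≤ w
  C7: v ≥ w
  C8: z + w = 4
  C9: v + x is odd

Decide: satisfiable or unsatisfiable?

Try x = 4, y = 4, z = 3, w = 1, v = 1.
Check constraint 2: y + z = 7; constraint 3: v + x = 5. The remaining constraints are straightforward to verify.

Satisfiable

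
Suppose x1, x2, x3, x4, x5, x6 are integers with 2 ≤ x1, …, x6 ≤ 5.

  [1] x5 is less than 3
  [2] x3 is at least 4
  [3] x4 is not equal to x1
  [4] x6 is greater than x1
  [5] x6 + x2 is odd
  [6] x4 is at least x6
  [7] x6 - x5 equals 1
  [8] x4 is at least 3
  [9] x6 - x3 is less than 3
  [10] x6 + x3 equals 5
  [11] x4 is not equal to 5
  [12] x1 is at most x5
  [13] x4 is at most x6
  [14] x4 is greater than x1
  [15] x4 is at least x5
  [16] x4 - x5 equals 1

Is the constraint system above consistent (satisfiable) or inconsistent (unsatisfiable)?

From constraints 8 and 13: x6 ≥ x4 ≥ 3. From constraint 2: x3 ≥ 4. Hence x6 + x3 ≥ 7. But constraint 10 requires x6 + x3 = 5, and 5 < 7. Contradiction.

Unsatisfiable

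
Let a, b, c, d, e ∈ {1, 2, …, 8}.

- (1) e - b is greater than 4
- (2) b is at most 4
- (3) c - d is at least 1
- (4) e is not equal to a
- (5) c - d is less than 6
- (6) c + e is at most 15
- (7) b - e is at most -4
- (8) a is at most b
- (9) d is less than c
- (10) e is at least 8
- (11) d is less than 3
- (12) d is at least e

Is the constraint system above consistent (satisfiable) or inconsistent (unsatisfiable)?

Unsatisfiable

From constraints 10 and 12: d ≥ e and e ≥ 8, so d ≥ 8. From constraint 11: d ≤ 2. But 2 < 8, so no value of d works.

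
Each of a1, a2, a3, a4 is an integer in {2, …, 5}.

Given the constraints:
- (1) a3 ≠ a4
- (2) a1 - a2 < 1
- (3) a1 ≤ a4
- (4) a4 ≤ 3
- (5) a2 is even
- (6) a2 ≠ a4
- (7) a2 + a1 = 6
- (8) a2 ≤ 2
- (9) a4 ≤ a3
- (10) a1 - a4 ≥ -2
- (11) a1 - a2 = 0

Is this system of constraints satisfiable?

From constraint 8: a2 ≤ 2. From constraints 3 and 4: a1 ≤ a4 ≤ 3. Hence a2 + a1 ≤ 5. But constraint 7 requires a2 + a1 = 6, and 6 > 5. Contradiction.

Unsatisfiable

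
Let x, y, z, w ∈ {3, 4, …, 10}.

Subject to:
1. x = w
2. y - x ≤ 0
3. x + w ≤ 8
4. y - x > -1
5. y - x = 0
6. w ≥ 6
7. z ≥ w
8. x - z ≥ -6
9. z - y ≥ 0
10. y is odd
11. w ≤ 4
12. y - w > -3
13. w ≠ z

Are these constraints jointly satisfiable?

From constraint 6: w ≥ 6. From constraint 11: w ≤ 4. But 4 < 6, so no value of w works.

Unsatisfiable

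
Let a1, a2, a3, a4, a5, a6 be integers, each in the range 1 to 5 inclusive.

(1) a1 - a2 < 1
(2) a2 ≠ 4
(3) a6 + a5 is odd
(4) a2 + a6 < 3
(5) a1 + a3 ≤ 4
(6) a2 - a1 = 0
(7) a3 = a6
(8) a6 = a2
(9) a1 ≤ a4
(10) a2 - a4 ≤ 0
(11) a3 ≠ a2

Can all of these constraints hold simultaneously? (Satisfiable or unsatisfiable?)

From constraints 7 and 8, a3 = a6 = a2, so a3 = a2. But constraint 11 says a3 ≠ a2. Contradiction.

Unsatisfiable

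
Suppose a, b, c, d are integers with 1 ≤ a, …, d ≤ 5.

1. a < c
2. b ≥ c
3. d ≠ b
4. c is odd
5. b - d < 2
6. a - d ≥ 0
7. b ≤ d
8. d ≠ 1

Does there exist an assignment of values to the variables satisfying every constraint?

Unsatisfiable

Constraints 1, 2, 6, and 7 give c ≤ b, b ≤ d, d ≤ a, a < c. Chaining: c ≤ b ≤ d ≤ a < c, which forces c < c — impossible.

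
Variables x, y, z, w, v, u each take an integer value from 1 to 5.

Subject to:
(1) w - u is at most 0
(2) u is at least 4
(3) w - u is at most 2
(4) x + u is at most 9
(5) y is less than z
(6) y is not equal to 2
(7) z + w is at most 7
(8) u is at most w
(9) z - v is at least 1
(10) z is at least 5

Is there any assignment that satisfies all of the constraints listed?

Unsatisfiable

From constraint 10: z ≥ 5. From constraints 2 and 8: w ≥ u ≥ 4. Hence z + w ≥ 9. But constraint 7 requires z + w ≤ 7, and 7 < 9. Contradiction.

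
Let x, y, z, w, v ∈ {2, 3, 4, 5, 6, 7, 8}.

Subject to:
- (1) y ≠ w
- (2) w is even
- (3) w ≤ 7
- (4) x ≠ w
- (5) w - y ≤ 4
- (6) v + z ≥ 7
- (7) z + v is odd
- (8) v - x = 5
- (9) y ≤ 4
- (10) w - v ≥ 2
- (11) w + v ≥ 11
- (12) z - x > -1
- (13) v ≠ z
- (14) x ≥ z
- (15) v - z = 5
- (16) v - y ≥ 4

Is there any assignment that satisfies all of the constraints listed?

Constraints 5, 10, and 16 give y − w ≥ -4, w − v ≥ 2, v − y ≥ 4.
Adding all 3 inequalities: the left sides telescope to 0, and the right sides sum to (-4) + 2 + 4 = 2. So 0 ≥ 2, which is false.

Unsatisfiable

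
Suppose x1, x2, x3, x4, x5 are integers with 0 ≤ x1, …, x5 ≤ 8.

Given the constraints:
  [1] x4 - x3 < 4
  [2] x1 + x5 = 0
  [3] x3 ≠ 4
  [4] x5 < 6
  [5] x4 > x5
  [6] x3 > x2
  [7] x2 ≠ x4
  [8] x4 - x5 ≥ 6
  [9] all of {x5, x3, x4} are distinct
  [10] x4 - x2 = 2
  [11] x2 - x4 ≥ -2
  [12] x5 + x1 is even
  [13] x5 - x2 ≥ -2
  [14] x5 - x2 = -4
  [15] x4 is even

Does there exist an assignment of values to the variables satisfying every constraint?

Constraints 8, 11, and 13 give x5 − x2 ≥ -2, x2 − x4 ≥ -2, x4 − x5 ≥ 6.
Adding all 3 inequalities: the left sides telescope to 0, and the right sides sum to (-2) + (-2) + 6 = 2. So 0 ≥ 2, which is false.

Unsatisfiable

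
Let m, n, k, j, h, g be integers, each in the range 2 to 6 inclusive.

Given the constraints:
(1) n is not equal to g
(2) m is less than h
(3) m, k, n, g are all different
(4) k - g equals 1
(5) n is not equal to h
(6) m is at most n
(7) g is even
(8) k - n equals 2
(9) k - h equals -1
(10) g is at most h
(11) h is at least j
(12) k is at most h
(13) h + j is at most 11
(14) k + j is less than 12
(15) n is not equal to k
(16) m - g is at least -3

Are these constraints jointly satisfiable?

Take m = 2, n = 3, k = 5, j = 4, h = 6, g = 4. Then constraint 4: k - g = 1; constraint 8: k - n = 2, and every other listed constraint is also met.

Satisfiable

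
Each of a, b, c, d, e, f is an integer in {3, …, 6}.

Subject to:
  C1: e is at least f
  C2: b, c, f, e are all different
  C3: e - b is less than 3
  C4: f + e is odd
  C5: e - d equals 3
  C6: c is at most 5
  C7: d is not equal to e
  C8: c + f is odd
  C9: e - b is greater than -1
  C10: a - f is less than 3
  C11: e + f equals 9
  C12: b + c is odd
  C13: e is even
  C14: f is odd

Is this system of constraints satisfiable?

One satisfying assignment is a = 4, b = 5, c = 4, d = 3, e = 6, f = 3.
For the less obvious constraints — constraint 3: e - b = 1; constraint 5: e - d = 3; constraint 9: e - b = 1 — and the others hold by inspection.

Satisfiable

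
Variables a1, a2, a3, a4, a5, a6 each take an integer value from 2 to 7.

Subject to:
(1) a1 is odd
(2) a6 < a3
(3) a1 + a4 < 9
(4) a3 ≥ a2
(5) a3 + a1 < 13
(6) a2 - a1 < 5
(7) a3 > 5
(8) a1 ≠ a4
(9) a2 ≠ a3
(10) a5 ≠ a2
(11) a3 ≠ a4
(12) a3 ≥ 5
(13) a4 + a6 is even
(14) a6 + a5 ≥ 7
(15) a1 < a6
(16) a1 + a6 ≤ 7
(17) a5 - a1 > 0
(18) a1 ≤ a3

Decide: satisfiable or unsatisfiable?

Satisfiable

The assignment a1 = 3, a2 = 5, a3 = 7, a4 = 4, a5 = 4, a6 = 4 works:
  constraint 3 holds since a1 + a4 = 7.
  constraint 5 holds since a3 + a1 = 10.
The rest check out directly.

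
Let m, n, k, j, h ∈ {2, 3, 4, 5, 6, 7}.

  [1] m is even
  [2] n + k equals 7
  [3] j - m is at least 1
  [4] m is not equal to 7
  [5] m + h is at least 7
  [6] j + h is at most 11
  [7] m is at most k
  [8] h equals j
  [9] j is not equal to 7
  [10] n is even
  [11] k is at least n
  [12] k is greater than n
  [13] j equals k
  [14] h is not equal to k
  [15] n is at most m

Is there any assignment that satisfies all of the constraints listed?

Unsatisfiable

From constraints 8 and 13, h = j = k, so h = k. But constraint 14 says h ≠ k. Contradiction.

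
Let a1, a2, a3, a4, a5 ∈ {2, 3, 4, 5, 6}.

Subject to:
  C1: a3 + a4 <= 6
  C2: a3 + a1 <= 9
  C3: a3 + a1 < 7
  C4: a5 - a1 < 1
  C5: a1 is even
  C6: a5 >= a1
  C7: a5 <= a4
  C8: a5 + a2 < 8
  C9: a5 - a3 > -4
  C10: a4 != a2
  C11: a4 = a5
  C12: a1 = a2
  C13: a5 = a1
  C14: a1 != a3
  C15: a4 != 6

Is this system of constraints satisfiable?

From constraints 11, 12, and 13, a4 = a5 = a1 = a2, so a4 = a2. But constraint 10 says a4 ≠ a2. Contradiction.

Unsatisfiable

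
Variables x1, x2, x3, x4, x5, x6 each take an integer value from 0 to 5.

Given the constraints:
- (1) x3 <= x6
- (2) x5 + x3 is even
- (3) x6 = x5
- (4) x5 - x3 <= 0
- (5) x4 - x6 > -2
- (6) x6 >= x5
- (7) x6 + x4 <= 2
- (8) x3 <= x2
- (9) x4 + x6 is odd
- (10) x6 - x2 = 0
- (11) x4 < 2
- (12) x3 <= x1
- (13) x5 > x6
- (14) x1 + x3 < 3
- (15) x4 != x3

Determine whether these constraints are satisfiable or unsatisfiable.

Constraints 1, 4, and 13 give x6 < x5, x5 ≤ x3, x3 ≤ x6. Chaining: x6 < x5 ≤ x3 ≤ x6, which forces x6 < x6 — impossible.

Unsatisfiable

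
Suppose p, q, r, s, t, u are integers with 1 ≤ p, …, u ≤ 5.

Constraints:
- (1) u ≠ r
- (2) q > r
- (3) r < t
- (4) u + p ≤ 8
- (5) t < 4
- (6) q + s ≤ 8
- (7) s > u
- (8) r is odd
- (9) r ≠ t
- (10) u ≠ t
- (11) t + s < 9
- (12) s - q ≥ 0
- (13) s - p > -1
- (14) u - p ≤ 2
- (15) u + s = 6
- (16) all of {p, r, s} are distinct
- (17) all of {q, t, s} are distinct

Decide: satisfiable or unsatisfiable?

Satisfiable

The assignment p = 3, q = 2, r = 1, s = 4, t = 3, u = 2 works:
  constraint 4 holds since u + p = 5.
  constraint 6 holds since q + s = 6.
The rest check out directly.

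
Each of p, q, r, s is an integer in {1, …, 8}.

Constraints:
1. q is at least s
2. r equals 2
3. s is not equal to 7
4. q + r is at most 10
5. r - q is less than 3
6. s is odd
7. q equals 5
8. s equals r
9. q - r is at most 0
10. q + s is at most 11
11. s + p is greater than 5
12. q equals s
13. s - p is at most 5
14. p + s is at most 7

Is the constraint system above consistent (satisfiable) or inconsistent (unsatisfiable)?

Unsatisfiable

Constraint 7 fixes q = 5 and constraint 2 fixes r = 2. Constraints 8 and 12 give q = s = r, so q = r. But 5 ≠ 2 — contradiction.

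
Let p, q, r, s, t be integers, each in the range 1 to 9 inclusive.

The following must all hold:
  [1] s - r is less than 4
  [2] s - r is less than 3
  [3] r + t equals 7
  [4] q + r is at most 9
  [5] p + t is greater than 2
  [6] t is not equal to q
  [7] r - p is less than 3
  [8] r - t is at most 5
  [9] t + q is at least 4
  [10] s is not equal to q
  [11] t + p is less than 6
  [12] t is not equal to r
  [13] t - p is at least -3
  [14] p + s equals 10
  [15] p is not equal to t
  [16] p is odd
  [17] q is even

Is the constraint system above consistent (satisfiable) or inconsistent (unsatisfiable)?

Satisfiable

Try p = 3, q = 4, r = 5, s = 7, t = 2.
Check constraint 1: s - r = 2; constraint 2: s - r = 2; constraint 3: r + t = 7. The remaining constraints are straightforward to verify.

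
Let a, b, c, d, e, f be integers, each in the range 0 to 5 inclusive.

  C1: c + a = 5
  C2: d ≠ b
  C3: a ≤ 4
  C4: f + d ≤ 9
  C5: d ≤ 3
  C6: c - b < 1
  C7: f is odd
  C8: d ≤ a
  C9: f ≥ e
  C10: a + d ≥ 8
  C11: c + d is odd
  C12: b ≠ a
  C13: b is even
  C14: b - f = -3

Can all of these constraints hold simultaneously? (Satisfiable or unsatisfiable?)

From constraint 3: a ≤ 4. From constraint 5: d ≤ 3. Hence a + d ≤ 7. But constraint 10 requires a + d ≥ 8, and 8 > 7. Contradiction.

Unsatisfiable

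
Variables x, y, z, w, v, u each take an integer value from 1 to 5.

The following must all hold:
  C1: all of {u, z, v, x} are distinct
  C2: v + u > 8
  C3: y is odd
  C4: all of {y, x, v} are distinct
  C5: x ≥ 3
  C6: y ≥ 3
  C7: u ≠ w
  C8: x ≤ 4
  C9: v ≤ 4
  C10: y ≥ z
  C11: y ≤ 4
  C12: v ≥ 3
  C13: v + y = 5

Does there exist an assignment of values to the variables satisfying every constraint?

Constraints 5, 6, 8, 9, 11, and 12 confine each of y, x, v to the 2 values {3, 4}.
Constraint 4 requires all 3 of them to be distinct, but only 2 values are available — impossible by the pigeonhole principle.

Unsatisfiable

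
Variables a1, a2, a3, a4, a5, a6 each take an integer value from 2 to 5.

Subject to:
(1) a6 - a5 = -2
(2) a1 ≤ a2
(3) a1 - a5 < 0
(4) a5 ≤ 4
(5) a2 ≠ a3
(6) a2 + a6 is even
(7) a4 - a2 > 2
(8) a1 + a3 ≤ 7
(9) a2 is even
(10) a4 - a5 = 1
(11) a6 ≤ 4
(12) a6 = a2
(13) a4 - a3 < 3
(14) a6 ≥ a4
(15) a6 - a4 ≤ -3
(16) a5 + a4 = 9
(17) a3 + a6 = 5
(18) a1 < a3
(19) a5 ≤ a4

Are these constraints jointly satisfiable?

From constraint 4: a5 ≤ 4. From constraints 11 and 14: a4 ≤ a6 ≤ 4. Hence a5 + a4 ≤ 8. But constraint 16 requires a5 + a4 = 9, and 9 > 8. Contradiction.

Unsatisfiable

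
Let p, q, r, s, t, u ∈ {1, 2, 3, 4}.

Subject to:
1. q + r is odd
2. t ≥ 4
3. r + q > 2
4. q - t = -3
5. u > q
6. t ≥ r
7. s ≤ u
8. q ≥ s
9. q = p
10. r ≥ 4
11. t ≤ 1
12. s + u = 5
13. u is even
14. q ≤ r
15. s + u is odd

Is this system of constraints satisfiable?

From constraint 10: r ≥ 4. From constraints 6 and 11: r ≤ t and t ≤ 1, so r ≤ 1. But 1 < 4, so no value of r works.

Unsatisfiable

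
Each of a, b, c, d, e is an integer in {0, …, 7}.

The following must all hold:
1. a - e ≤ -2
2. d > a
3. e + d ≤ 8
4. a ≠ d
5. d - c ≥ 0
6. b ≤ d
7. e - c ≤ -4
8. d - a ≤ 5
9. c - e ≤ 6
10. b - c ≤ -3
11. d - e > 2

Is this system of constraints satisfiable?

Unsatisfiable

Constraints 1, 5, 7, and 8 give a − d ≥ -5, d − c ≥ 0, c − e ≥ 4, e − a ≥ 2.
Adding all 4 inequalities: the left sides telescope to 0, and the right sides sum to (-5) + 0 + 4 + 2 = 1. So 0 ≥ 1, which is false.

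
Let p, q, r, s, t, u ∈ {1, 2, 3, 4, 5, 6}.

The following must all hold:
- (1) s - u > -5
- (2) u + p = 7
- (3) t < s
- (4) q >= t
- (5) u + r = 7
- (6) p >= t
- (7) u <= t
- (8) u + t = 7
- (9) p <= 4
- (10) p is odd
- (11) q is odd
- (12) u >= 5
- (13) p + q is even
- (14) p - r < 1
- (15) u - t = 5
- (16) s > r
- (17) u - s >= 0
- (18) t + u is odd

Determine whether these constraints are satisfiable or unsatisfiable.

From constraints 7 and 12: t ≥ u and u ≥ 5, so t ≥ 5. From constraints 6 and 9: t ≤ p and p ≤ 4, so t ≤ 4. But 4 < 5, so no value of t works.

Unsatisfiable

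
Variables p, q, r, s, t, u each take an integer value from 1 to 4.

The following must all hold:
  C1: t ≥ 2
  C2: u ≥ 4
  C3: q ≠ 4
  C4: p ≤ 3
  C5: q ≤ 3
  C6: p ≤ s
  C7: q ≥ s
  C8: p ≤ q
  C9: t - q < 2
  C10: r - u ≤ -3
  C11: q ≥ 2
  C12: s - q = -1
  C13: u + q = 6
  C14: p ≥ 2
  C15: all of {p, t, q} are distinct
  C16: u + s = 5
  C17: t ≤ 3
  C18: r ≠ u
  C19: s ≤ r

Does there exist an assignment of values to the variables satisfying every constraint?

Unsatisfiable

Constraints 1, 4, 5, 11, 14, and 17 confine each of p, t, q to the 2 values {2, 3}.
Constraint 15 requires all 3 of them to be distinct, but only 2 values are available — impossible by the pigeonhole principle.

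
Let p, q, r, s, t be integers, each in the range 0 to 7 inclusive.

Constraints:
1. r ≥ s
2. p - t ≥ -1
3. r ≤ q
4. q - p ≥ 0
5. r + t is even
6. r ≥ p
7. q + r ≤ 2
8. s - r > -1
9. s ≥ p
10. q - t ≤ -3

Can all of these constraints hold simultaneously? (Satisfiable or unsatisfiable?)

Constraints 2, 4, and 10 give q − p ≥ 0, p − t ≥ -1, t − q ≥ 3.
Adding all 3 inequalities: the left sides telescope to 0, and the right sides sum to 0 + (-1) + 3 = 2. So 0 ≥ 2, which is false.

Unsatisfiable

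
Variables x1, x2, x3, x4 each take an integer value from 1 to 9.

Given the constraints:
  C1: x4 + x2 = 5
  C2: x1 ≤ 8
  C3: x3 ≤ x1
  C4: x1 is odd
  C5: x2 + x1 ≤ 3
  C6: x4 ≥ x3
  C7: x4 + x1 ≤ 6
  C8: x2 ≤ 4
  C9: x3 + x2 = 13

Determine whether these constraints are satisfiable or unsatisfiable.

From constraints 2 and 3: x3 ≤ x1 ≤ 8. From constraint 8: x2 ≤ 4. Hence x3 + x2 ≤ 12. But constraint 9 requires x3 + x2 = 13, and 13 > 12. Contradiction.

Unsatisfiable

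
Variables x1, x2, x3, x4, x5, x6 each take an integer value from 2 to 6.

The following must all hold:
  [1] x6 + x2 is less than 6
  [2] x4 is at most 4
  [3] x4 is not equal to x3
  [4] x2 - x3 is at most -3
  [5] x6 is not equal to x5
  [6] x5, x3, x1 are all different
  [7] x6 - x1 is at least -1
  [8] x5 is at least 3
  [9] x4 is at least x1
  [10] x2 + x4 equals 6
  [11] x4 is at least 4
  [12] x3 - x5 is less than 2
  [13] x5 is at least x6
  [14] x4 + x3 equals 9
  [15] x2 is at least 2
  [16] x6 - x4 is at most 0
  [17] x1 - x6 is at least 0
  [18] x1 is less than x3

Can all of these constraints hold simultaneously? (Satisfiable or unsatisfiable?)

Satisfiable

The assignment x1 = 2, x2 = 2, x3 = 5, x4 = 4, x5 = 4, x6 = 2 works:
  constraint 1 holds since x6 + x2 = 4.
  constraint 4 holds since x2 - x3 = -3.
  constraint 7 holds since x6 - x1 = 0.
The rest check out directly.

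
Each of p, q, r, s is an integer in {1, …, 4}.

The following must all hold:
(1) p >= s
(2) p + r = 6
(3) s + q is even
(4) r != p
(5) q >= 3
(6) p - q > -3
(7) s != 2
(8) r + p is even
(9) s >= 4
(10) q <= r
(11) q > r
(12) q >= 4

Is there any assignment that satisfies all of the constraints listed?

From constraints 1 and 9: p ≥ s ≥ 4. From constraints 10 and 12: r ≥ q ≥ 4. Hence p + r ≥ 8. But constraint 2 requires p + r = 6, and 6 < 8. Contradiction.

Unsatisfiable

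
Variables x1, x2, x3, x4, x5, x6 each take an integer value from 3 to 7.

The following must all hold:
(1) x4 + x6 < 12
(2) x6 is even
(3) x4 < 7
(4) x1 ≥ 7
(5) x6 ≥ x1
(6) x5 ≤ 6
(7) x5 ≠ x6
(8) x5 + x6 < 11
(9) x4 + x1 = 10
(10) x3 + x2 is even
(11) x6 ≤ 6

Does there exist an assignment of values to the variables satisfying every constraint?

Unsatisfiable

From constraint 4: x1 ≥ 7. From constraints 5 and 11: x1 ≤ x6 and x6 ≤ 6, so x1 ≤ 6. But 6 < 7, so no value of x1 works.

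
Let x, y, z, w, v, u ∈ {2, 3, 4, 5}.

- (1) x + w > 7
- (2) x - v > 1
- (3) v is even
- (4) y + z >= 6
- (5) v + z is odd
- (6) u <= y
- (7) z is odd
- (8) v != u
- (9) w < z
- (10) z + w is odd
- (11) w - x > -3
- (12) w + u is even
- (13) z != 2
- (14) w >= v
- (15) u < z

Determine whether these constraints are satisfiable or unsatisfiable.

Satisfiable

Try x = 4, y = 4, z = 5, w = 4, v = 2, u = 4.
Check constraint 1: x + w = 8; constraint 2: x - v = 2. The remaining constraints are straightforward to verify.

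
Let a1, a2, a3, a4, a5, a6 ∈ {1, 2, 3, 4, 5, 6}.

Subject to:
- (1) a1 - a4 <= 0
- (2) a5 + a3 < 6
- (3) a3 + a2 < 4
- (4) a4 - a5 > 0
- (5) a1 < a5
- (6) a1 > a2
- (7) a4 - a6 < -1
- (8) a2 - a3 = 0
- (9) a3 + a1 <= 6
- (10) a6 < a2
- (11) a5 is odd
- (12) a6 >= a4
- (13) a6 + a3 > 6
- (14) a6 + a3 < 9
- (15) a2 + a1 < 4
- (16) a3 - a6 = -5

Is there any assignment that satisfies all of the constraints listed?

Unsatisfiable

Constraints 4, 5, 6, 10, and 12 give a6 < a2, a2 < a1, a1 < a5, a5 < a4, a4 ≤ a6. Chaining: a6 < a2 < a1 < a5 < a4 ≤ a6, which forces a6 < a6 — impossible.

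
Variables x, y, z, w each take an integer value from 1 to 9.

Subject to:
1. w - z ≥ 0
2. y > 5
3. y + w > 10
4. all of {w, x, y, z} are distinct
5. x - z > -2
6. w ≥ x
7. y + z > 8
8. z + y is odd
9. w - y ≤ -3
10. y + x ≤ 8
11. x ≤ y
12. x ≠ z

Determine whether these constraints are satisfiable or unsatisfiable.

Satisfiable

Try x = 1, y = 7, z = 2, w = 4.
Check constraint 1: w - z = 2; constraint 3: y + w = 11. The remaining constraints are straightforward to verify.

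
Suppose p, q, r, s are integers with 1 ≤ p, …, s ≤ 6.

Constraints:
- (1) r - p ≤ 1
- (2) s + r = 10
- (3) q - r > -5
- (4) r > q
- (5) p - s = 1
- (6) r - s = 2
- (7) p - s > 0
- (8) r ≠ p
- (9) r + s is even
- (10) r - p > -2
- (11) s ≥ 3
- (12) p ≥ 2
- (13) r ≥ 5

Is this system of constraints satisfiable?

Satisfiable

One satisfying assignment is p = 5, q = 4, r = 6, s = 4.
For the less obvious constraints — constraint 1: r - p = 1; constraint 2: s + r = 10 — and the others hold by inspection.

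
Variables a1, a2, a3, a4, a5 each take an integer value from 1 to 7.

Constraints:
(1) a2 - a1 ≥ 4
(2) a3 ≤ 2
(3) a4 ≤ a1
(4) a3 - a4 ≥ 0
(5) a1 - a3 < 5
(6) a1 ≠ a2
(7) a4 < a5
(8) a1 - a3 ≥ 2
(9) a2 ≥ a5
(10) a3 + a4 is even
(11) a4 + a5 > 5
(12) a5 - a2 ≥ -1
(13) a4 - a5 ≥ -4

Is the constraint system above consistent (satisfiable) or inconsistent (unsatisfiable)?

Constraints 1, 4, 8, 12, and 13 give a4 − a5 ≥ -4, a5 − a2 ≥ -1, a2 − a1 ≥ 4, a1 − a3 ≥ 2, a3 − a4 ≥ 0.
Adding all 5 inequalities: the left sides telescope to 0, and the right sides sum to (-4) + (-1) + 4 + 2 + 0 = 1. So 0 ≥ 1, which is false.

Unsatisfiable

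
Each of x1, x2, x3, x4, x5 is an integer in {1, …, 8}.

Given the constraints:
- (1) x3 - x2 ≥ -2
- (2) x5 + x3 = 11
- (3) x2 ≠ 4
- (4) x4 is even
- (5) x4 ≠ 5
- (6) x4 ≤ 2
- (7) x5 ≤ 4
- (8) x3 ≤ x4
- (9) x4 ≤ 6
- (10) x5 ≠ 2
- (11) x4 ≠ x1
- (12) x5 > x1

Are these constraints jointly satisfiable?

From constraint 7: x5 ≤ 4. From constraints 8 and 9: x3 ≤ x4 ≤ 6. Hence x5 + x3 ≤ 10. But constraint 2 requires x5 + x3 = 11, and 11 > 10. Contradiction.

Unsatisfiable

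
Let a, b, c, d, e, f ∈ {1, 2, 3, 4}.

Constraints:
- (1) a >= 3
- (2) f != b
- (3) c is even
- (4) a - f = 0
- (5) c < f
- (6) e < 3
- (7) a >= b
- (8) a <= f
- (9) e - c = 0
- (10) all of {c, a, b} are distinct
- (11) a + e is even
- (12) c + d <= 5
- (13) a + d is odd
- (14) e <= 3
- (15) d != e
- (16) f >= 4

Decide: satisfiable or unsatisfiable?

Setting (a, b, c, d, e, f) = (4, 3, 2, 3, 2, 4) satisfies everything: constraint 4: a - f = 0; constraint 9: e - c = 0; constraint 12: c + d = 5, and the others follow.

Satisfiable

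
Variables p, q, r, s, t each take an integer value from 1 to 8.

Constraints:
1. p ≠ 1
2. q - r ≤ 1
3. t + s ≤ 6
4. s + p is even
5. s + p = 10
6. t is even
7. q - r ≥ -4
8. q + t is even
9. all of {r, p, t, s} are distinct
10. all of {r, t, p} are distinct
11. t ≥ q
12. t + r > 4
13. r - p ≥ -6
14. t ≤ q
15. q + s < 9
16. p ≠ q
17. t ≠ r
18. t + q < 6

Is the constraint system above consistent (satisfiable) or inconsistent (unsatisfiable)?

Satisfiable

Setting (p, q, r, s, t) = (6, 2, 3, 4, 2) satisfies everything: constraint 2: q - r = -1; constraint 3: t + s = 6, and the others follow.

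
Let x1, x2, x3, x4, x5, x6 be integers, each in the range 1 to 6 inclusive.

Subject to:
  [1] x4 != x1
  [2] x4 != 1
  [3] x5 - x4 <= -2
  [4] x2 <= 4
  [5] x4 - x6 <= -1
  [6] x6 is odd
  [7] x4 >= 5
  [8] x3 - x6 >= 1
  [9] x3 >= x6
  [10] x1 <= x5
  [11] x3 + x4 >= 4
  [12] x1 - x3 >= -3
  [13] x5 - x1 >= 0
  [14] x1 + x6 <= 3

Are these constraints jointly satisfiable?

Constraints 3, 5, 8, 12, and 13 give x4 − x5 ≥ 2, x5 − x1 ≥ 0, x1 − x3 ≥ -3, x3 − x6 ≥ 1, x6 − x4 ≥ 1.
Adding all 5 inequalities: the left sides telescope to 0, and the right sides sum to 2 + 0 + (-3) + 1 + 1 = 1. So 0 ≥ 1, which is false.

Unsatisfiable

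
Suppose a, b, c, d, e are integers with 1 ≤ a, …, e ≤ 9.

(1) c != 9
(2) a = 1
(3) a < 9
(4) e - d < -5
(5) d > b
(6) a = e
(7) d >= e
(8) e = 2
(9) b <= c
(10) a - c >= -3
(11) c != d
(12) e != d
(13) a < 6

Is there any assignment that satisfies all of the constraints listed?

Unsatisfiable

Constraint 2 fixes a = 1 and constraint 8 fixes e = 2, but constraint 6 requires a = e. Since 1 ≠ 2, contradiction.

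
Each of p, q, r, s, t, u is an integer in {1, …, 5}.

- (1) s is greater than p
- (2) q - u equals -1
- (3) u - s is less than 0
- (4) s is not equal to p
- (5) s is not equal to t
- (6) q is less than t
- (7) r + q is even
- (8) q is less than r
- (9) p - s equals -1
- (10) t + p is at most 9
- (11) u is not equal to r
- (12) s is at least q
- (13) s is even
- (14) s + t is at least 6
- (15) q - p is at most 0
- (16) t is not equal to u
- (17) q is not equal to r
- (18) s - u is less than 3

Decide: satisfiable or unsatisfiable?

Satisfiable

One satisfying assignment is p = 3, q = 1, r = 5, s = 4, t = 3, u = 2.
For the less obvious constraints — constraint 2: q - u = -1; constraint 3: u - s = -2 — and the others hold by inspection.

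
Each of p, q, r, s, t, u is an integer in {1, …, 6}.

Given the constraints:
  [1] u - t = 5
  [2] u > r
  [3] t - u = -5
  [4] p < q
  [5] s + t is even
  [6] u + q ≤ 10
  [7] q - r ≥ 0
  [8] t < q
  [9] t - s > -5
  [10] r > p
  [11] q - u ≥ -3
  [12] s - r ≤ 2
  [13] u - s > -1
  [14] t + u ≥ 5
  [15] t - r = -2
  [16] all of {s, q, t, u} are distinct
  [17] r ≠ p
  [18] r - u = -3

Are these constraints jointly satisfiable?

Satisfiable

Try p = 1, q = 4, r = 3, s = 5, t = 1, u = 6.
Check constraint 1: u - t = 5; constraint 3: t - u = -5. The remaining constraints are straightforward to verify.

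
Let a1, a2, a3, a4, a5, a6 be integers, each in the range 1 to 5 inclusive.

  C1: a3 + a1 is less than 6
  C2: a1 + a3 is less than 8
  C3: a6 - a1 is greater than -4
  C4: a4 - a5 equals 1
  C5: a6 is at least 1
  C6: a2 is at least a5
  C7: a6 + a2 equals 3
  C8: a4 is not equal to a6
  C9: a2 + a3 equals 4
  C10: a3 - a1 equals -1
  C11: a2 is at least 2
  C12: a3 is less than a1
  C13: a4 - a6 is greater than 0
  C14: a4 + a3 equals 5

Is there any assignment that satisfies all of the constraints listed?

Try a1 = 3, a2 = 2, a3 = 2, a4 = 3, a5 = 2, a6 = 1.
Check constraint 1: a3 + a1 = 5; constraint 2: a1 + a3 = 5; constraint 3: a6 - a1 = -2. The remaining constraints are straightforward to verify.

Satisfiable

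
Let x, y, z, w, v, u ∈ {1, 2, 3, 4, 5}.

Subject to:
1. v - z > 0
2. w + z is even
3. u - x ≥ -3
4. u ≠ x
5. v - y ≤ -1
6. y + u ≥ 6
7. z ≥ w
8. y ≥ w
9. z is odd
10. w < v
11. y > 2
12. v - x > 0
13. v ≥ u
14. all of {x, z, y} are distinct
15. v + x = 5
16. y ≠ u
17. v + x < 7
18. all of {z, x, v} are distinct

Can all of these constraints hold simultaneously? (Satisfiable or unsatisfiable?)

Satisfiable

Take x = 2, y = 5, z = 1, w = 1, v = 3, u = 1. Then constraint 1: v - z = 2; constraint 3: u - x = -1, and every other listed constraint is also met.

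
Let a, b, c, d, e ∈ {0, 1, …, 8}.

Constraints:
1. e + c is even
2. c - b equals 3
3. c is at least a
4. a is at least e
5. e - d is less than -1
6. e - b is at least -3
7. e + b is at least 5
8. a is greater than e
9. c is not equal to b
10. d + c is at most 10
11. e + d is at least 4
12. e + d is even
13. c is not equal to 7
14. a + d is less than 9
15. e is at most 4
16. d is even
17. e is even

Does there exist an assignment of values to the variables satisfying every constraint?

Setting (a, b, c, d, e) = (4, 3, 6, 4, 2) satisfies everything: constraint 2: c - b = 3; constraint 5: e - d = -2; constraint 6: e - b = -1, and the others follow.

Satisfiable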